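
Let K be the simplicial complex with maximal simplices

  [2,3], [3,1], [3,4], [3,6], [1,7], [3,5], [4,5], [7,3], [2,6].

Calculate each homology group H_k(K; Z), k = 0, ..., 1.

Order the vertices as 1 < 2 < 3 < 4 < 5 < 6 < 7. Listing each simplex with vertices in this order, K has dimension 1 with simplices:

  0-simplices (7): [1], [2], [3], [4], [5], [6], [7]
  1-simplices (9): [1,3], [1,7], [2,3], [2,6], [3,4], [3,5], [3,6], [3,7], [4,5]

so the chain groups are C_0 ≅ Z^7, C_1 ≅ Z^9.

Boundary ∂_1: C_1 → C_0 is given by ∂[p,q] = [q] − [p].
This gives a 7×9 integer matrix of rank 6; reducing to Smith normal form yields diagonal entries (1,1,1,1,1,1).

Now H_k = ker ∂_k / im ∂_{k+1}, so:

  H_0: rank C_0 − rank ∂_1 = 7 − 6 = 1, and the invariant factors of ∂_1 are all 1, so H_0 = Z.
  H_1: rank ker ∂_1 − rank ∂_2 = (9 − 6) − 0 = 3, and there is no ∂_2, so H_1 = Z^3.

H_0 ≅ Z,  H_1 ≅ Z^3.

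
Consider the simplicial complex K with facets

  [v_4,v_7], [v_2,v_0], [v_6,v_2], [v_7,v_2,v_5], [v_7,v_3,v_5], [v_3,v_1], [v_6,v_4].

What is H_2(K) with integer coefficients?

H_2 = 0.

We work with the vertex ordering v_0 < v_1 < v_2 < v_3 < v_4 < v_5 < v_6 < v_7. The simplices of K, each written with vertices in increasing order, are:

  0-simplices (8): [v_0], [v_1], [v_2], [v_3], [v_4], [v_5], [v_6], [v_7]
  1-simplices (10): [v_0,v_2], [v_1,v_3], [v_2,v_5], [v_2,v_6], [v_2,v_7], [v_3,v_5], [v_3,v_7], [v_4,v_6], [v_4,v_7], [v_5,v_7]
  2-simplices (2): [v_2,v_5,v_7], [v_3,v_5,v_7]

so the chain groups are C_0 ≅ Z^8, C_1 ≅ Z^10, C_2 ≅ Z^2.

Boundary ∂_1: C_1 → C_0 maps an edge to its endpoints' difference, ∂[p,q] = q − p. For instance
  ∂[v_2,v_6] = [v_6] − [v_2].
This gives a 8×10 integer matrix of rank 7; reducing to Smith normal form yields diagonal entries (1,1,1,1,1,1,1).

Boundary ∂_2: C_2 → C_1 maps a triangle to the signed sum of its edges. For instance
  ∂[v_3,v_5,v_7] = [v_5,v_7] − [v_3,v_7] + [v_3,v_5],
  ∂[v_2,v_5,v_7] = [v_5,v_7] − [v_2,v_7] + [v_2,v_5].
The 10×2 boundary matrix has rank 2 and Smith normal form diag(1,1).

From H_k ≅ ker(∂_k) / im(∂_{k+1}) we obtain:

  H_2: rank ker ∂_2 − rank ∂_3 = (2 − 2) − 0 = 0, and there is no ∂_3, so H_2 ≅ 0.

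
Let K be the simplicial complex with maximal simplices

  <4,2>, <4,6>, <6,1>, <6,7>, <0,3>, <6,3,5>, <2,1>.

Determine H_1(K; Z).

Fix the vertex order 0 < 1 < 2 < 3 < 4 < 5 < 6 < 7 and write every simplex with vertices in increasing order. Then dim K = 2 and the simplices of K are:

  0-simplices (8): [0], [1], [2], [3], [4], [5], [6], [7]
  1-simplices (9): [0,3], [1,2], [1,6], [2,4], [3,5], [3,6], [4,6], [5,6], [6,7]
  2-simplices (1): [3,5,6]

giving chain groups C_0 ≅ Z^8, C_1 ≅ Z^9, C_2 ≅ Z^1.

The boundary map ∂_1: C_1 → C_0 maps an edge to its endpoints' difference, ∂[p,q] = q − p.
The 8×9 boundary matrix has rank 7 and Smith normal form diag(1,1,1,1,1,1,1).

∂_2: C_2 → C_1 sends each 2-simplex [p,q,r] to [q,r] − [p,r] + [p,q]. For instance
  ∂[3,5,6] = [5,6] − [3,6] + [3,5].
As a 9×1 matrix over Z this has rank 1, with invariant factors (1).

Reading off H_k = ker ∂_k / im ∂_{k+1}:

  H_1: rank ker ∂_1 − rank ∂_2 = (9 − 7) − 1 = 1, and the invariant factors of ∂_2 are all 1, so H_1 ≅ Z.

H_1 ≅ Z.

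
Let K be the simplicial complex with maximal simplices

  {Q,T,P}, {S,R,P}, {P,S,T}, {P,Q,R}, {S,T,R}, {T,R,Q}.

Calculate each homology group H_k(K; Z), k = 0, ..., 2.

H_0 ≅ Z,  H_1 = 0,  H_2 ≅ Z.

Fix the vertex order P < Q < R < S < T and write every simplex with vertices in increasing order. Then dim K = 2 and the simplices of K are:

  0-simplices (5): P, Q, R, S, T
  1-simplices (9): PQ, PR, PS, PT, QR, QT, RS, RT, ST
  2-simplices (6): PQR, PQT, PRS, PST, QRT, RST

so the chain groups are C_0 ≅ Z^5, C_1 ≅ Z^9, C_2 ≅ Z^6.

Boundary ∂_1: C_1 → C_0 maps an edge to its endpoints' difference, ∂[p,q] = q − p. For instance
  ∂ST = T − S.
This gives a 5×9 integer matrix of rank 4; reducing to Smith normal form yields diagonal entries (1,1,1,1).

Boundary ∂_2: C_2 → C_1 maps a triangle to the signed sum of its edges. For instance
  ∂QRT = RT − QT + QR,
  ∂PRS = RS − PS + PR.
The 9×6 boundary matrix has rank 5 and Smith normal form diag(1,1,1,1,1).

Computing H_k = (kernel of ∂_k) / (image of ∂_{k+1}):

  H_0: rank C_0 − rank ∂_1 = 5 − 4 = 1, and the invariant factors of ∂_1 are all 1, so H_0 = Z.
  H_1: rank ker ∂_1 − rank ∂_2 = (9 − 4) − 5 = 0, and the invariant factors of ∂_2 are all 1, so H_1 = 0.
  H_2: rank ker ∂_2 − rank ∂_3 = (6 − 5) − 0 = 1, and there is no ∂_3, so H_2 = Z.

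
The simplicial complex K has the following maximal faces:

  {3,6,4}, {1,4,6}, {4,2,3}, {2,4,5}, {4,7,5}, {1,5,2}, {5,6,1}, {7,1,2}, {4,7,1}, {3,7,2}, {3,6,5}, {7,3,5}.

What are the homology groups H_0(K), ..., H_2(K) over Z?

H_0 ≅ Z,  H_1 ≅ Z_2,  H_2 = 0.

Order the vertices as 1 < 2 < 3 < 4 < 5 < 6 < 7. Listing each simplex with vertices in this order, K has dimension 2 with simplices:

  0-simplices (7): [1], [2], [3], [4], [5], [6], [7]
  1-simplices (18): [1,2], [1,4], [1,5], [1,6], [1,7], [2,3], [2,4], [2,5], [2,7], [3,4], [3,5], [3,6], [3,7], [4,5], [4,6], [4,7], [5,6], [5,7]
  2-simplices (12): [1,2,5], [1,2,7], [1,4,6], [1,4,7], [1,5,6], [2,3,4], [2,3,7], [2,4,5], [3,4,6], [3,5,6], [3,5,7], [4,5,7]

so the chain groups are C_0 ≅ Z^7, C_1 ≅ Z^18, C_2 ≅ Z^12.

The boundary map ∂_1: C_1 → C_0 is given by ∂[p,q] = [q] − [p]. For instance
  ∂[4,7] = [7] − [4].
The 7×18 boundary matrix has rank 6 and Smith normal form diag(1,1,1,1,1,1).

∂_2: C_2 → C_1 acts by ∂[p,q,r] = [q,r] − [p,r] + [p,q]. For instance
  ∂[4,5,7] = [5,7] − [4,7] + [4,5],
  ∂[3,4,6] = [4,6] − [3,6] + [3,4].
The resulting 18×12 matrix has rank 12, and its Smith normal form has invariant factors (1,1,1,1,1,1,1,1,1,1,1,2).

Computing H_k = (kernel of ∂_k) / (image of ∂_{k+1}):

  H_0: rank C_0 − rank ∂_1 = 7 − 6 = 1, and the invariant factors of ∂_1 are all 1, so H_0 = Z.
  H_1: rank ker ∂_1 − rank ∂_2 = (18 − 6) − 12 = 0, and ∂_2 has invariant factor 2 > 1, so H_1 = Z_2.
  H_2: rank ker ∂_2 − rank ∂_3 = (12 − 12) − 0 = 0, and there is no ∂_3, so H_2 = 0.

As a check, the Euler characteristic is 7 − 18 + 12 = 1, which agrees with 1 − 0 + 0 = 1.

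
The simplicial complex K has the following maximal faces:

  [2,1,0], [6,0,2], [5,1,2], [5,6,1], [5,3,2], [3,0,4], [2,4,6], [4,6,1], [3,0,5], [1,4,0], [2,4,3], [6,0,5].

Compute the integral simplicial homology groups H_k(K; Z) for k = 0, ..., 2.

H_0 = Z,  H_1 = Z_2,  H_2 = 0.

We work with the vertex ordering 0 < 1 < 2 < 3 < 4 < 5 < 6. The simplices of K, each written with vertices in increasing order, are:

  0-simplices (7): [0], [1], [2], [3], [4], [5], [6]
  1-simplices (18): [0,1], [0,2], [0,3], [0,4], [0,5], [0,6], [1,2], [1,4], [1,5], [1,6], [2,3], [2,4], [2,5], [2,6], [3,4], [3,5], [4,6], [5,6]
  2-simplices (12): [0,1,2], [0,1,4], [0,2,6], [0,3,4], [0,3,5], [0,5,6], [1,2,5], [1,4,6], [1,5,6], [2,3,4], [2,3,5], [2,4,6]

giving chain groups C_0 ≅ Z^7, C_1 ≅ Z^18, C_2 ≅ Z^12.

∂_1: C_1 → C_0 sends each edge [p,q] (with p < q) to q − p.
This gives a 7×18 integer matrix of rank 6; reducing to Smith normal form yields diagonal entries (1,1,1,1,1,1).

∂_2: C_2 → C_1 maps a triangle to the signed sum of its edges. For instance
  ∂[1,5,6] = [5,6] − [1,6] + [1,5],
  ∂[0,1,2] = [1,2] − [0,2] + [0,1].
The resulting 18×12 matrix has rank 12, and its Smith normal form has invariant factors (1,1,1,1,1,1,1,1,1,1,1,2).

From H_k ≅ ker(∂_k) / im(∂_{k+1}) we obtain:

  H_0: rank C_0 − rank ∂_1 = 7 − 6 = 1, and the invariant factors of ∂_1 are all 1, so H_0 = Z.
  H_1: rank ker ∂_1 − rank ∂_2 = (18 − 6) − 12 = 0, and ∂_2 has invariant factor 2 > 1, so H_1 = Z_2.
  H_2: rank ker ∂_2 − rank ∂_3 = (12 − 12) − 0 = 0, and there is no ∂_3, so H_2 = 0.

(K is a triangulation of the real projective plane RP^2.)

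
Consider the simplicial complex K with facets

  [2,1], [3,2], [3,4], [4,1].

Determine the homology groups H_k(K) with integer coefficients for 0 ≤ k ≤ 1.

H_0 ≅ Z,  H_1 ≅ Z.

Take the total order 1 < 2 < 3 < 4 on the vertex set. Then K (dimension 1) consists of the simplices:

  0-simplices (4): [1], [2], [3], [4]
  1-simplices (4): [1,2], [1,4], [2,3], [3,4]

giving chain groups C_0 ≅ Z^4, C_1 ≅ Z^4.

Boundary ∂_1: C_1 → C_0 is given by ∂[p,q] = [q] − [p]. For instance
  ∂[3,4] = [4] − [3].
The 4×4 boundary matrix has rank 3 and Smith normal form diag(1,1,1).

Computing H_k = (kernel of ∂_k) / (image of ∂_{k+1}):

  H_0: rank C_0 − rank ∂_1 = 4 − 3 = 1, and the invariant factors of ∂_1 are all 1, so H_0 ≅ Z.
  H_1: rank ker ∂_1 − rank ∂_2 = (4 − 3) − 0 = 1, and there is no ∂_2, so H_1 ≅ Z.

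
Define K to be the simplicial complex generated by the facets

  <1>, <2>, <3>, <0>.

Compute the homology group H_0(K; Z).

H_0 ≅ Z^4.

Order the vertices as 0 < 1 < 2 < 3. Listing each simplex with vertices in this order, K has dimension 0 with simplices:

  0-simplices (4): [0], [1], [2], [3]

Hence C_0 ≅ Z^4.

Reading off H_k = ker ∂_k / im ∂_{k+1}:

  H_0: rank C_0 − rank ∂_1 = 4 − 0 = 4, and there is no ∂_1, so H_0 ≅ Z^4.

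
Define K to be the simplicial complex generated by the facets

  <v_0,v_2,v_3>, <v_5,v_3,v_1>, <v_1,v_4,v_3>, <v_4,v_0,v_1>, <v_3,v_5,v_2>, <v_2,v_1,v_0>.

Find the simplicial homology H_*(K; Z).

Fix the vertex order v_0 < v_1 < v_2 < v_3 < v_4 < v_5 and write every simplex with vertices in increasing order. Then dim K = 2 and the simplices of K are:

  0-simplices (6): [v_0], [v_1], [v_2], [v_3], [v_4], [v_5]
  1-simplices (12): [v_0,v_1], [v_0,v_2], [v_0,v_3], [v_0,v_4], [v_1,v_2], [v_1,v_3], [v_1,v_4], [v_1,v_5], [v_2,v_3], [v_2,v_5], [v_3,v_4], [v_3,v_5]
  2-simplices (6): [v_0,v_1,v_2], [v_0,v_1,v_4], [v_0,v_2,v_3], [v_1,v_3,v_4], [v_1,v_3,v_5], [v_2,v_3,v_5]

so the chain groups are C_0 ≅ Z^6, C_1 ≅ Z^12, C_2 ≅ Z^6.

∂_1: C_1 → C_0 sends each edge [p,q] (with p < q) to q − p.
As a 6×12 matrix over Z this has rank 5, with invariant factors (1,1,1,1,1).

∂_2: C_2 → C_1 acts by ∂[p,q,r] = [q,r] − [p,r] + [p,q]. For instance
  ∂[v_0,v_1,v_2] = [v_1,v_2] − [v_0,v_2] + [v_0,v_1],
  ∂[v_0,v_2,v_3] = [v_2,v_3] − [v_0,v_3] + [v_0,v_2].
The 12×6 boundary matrix has rank 6 and Smith normal form diag(1,1,1,1,1,1).

Reading off H_k = ker ∂_k / im ∂_{k+1}:

  H_0: rank C_0 − rank ∂_1 = 6 − 5 = 1, and the invariant factors of ∂_1 are all 1, so H_0 ≅ Z.
  H_1: rank ker ∂_1 − rank ∂_2 = (12 − 5) − 6 = 1, and the invariant factors of ∂_2 are all 1, so H_1 ≅ Z.
  H_2: rank ker ∂_2 − rank ∂_3 = (6 − 6) − 0 = 0, and there is no ∂_3, so H_2 ≅ 0.

As a check, the Euler characteristic is 6 − 12 + 6 = 0, which agrees with 1 − 1 + 0 = 0.
(K is a triangulation of the cylinder S^1 x I.)

H_0 = Z,  H_1 = Z,  H_2 = 0.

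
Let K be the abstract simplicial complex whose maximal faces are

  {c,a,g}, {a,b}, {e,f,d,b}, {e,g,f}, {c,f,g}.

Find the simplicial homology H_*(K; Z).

Fix the vertex order a < b < c < d < e < f < g and write every simplex with vertices in increasing order. Then dim K = 3 and the simplices of K are:

  0-simplices (7): a, b, c, d, e, f, g
  1-simplices (13): ab, ac, ag, bd, be, bf, cf, cg, de, df, ef, eg, fg
  2-simplices (7): acg, bde, bdf, bef, cfg, def, efg
  3-simplices (1): bdef

Hence C_0 ≅ Z^7, C_1 ≅ Z^13, C_2 ≅ Z^7, C_3 ≅ Z^1.

Boundary ∂_1: C_1 → C_0 sends each edge [p,q] (with p < q) to q − p.
The resulting 7×13 matrix has rank 6, and its Smith normal form has invariant factors (1,1,1,1,1,1).

The boundary map ∂_2: C_2 → C_1 acts by ∂[p,q,r] = [q,r] − [p,r] + [p,q]. For instance
  ∂bde = de − be + bd,
  ∂bdf = df − bf + bd.
This gives a 13×7 integer matrix of rank 6; reducing to Smith normal form yields diagonal entries (1,1,1,1,1,1).

∂_3: C_3 → C_2 sends each 3-simplex σ to the alternating sum Σ_i (−1)^i (σ with its i-th vertex removed). For instance
  ∂bdef = def − bef + bdf − bde.
This gives a 7×1 integer matrix of rank 1; reducing to Smith normal form yields diagonal entries (1).

Computing H_k = (kernel of ∂_k) / (image of ∂_{k+1}):

  H_0: rank C_0 − rank ∂_1 = 7 − 6 = 1, and the invariant factors of ∂_1 are all 1, so H_0 ≅ Z.
  H_1: rank ker ∂_1 − rank ∂_2 = (13 − 6) − 6 = 1, and the invariant factors of ∂_2 are all 1, so H_1 ≅ Z.
  H_2: rank ker ∂_2 − rank ∂_3 = (7 − 6) − 1 = 0, and the invariant factors of ∂_3 are all 1, so H_2 ≅ 0.
  H_3: rank ker ∂_3 − rank ∂_4 = (1 − 1) − 0 = 0, and there is no ∂_4, so H_3 ≅ 0.

As a check, the Euler characteristic is 7 − 13 + 7 − 1 = 0, which agrees with 1 − 1 + 0 − 0 = 0.

H_0 = Z,  H_1 = Z,  H_2 = 0,  H_3 = 0.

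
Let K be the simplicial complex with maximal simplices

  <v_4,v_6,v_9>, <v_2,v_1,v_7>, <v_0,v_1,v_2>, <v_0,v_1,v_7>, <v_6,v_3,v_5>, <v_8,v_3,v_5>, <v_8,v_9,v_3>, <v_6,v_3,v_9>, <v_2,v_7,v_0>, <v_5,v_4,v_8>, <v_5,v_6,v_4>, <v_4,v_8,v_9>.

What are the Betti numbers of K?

b_0 = 2, b_1 = 0, b_2 = 2.

K has 10 vertices, 18 edges, 12 triangles.
rank ∂_0 = 0, rank ∂_1 = 8 ⇒ b_0 = 10 − 0 − 8 = 2; all invariant factors of ∂_1 are 1 so no torsion. So H_0 ≅ Z^2.
rank ∂_1 = 8, rank ∂_2 = 10 ⇒ b_1 = 18 − 8 − 10 = 0; all invariant factors of ∂_2 are 1 so no torsion. So H_1 ≅ 0.
rank ∂_2 = 10, rank ∂_3 = 0 ⇒ b_2 = 12 − 10 − 0 = 2. So H_2 ≅ Z^2.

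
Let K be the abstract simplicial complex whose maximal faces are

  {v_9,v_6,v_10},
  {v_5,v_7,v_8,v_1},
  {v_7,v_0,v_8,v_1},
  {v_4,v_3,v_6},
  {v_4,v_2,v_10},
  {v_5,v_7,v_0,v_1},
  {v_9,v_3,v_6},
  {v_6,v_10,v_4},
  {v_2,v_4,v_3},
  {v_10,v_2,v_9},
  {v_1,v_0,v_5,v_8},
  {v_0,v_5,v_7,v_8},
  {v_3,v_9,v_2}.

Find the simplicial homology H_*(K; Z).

We work with the vertex ordering v_0 < v_1 < v_2 < v_3 < v_4 < v_5 < v_6 < v_7 < v_8 < v_9 < v_10. The simplices of K, each written with vertices in increasing order, are:

  0-simplices (11): [v_0], [v_1], [v_2], [v_3], [v_4], [v_5], [v_6], [v_7], [v_8], [v_9], [v_10]
  1-simplices (22): (22 of them)
  2-simplices (18): (18 of them)
  3-simplices (5): [v_0,v_1,v_5,v_7], [v_0,v_1,v_5,v_8], [v_0,v_1,v_7,v_8], [v_0,v_5,v_7,v_8], [v_1,v_5,v_7,v_8]

so the chain groups are C_0 ≅ Z^11, C_1 ≅ Z^22, C_2 ≅ Z^18, C_3 ≅ Z^5.

∂_1: C_1 → C_0 maps an edge to its endpoints' difference, ∂[p,q] = q − p.
The resulting 11×22 matrix has rank 9, and its Smith normal form has invariant factors (1,1,1,1,1,1,1,1,1).

∂_2: C_2 → C_1 acts by ∂[p,q,r] = [q,r] − [p,r] + [p,q]. For instance
  ∂[v_2,v_3,v_4] = [v_3,v_4] − [v_2,v_4] + [v_2,v_3],
  ∂[v_2,v_4,v_10] = [v_4,v_10] − [v_2,v_10] + [v_2,v_4].
The 22×18 boundary matrix has rank 13 and Smith normal form diag(1,1,1,1,1,1,1,1,1,1,1,1,1).

Boundary ∂_3: C_3 → C_2 sends each 3-simplex σ to the alternating sum Σ_i (−1)^i (σ with its i-th vertex removed). For instance
  ∂[v_0,v_1,v_5,v_7] = [v_1,v_5,v_7] − [v_0,v_5,v_7] + [v_0,v_1,v_7] − [v_0,v_1,v_5],
  ∂[v_0,v_1,v_7,v_8] = [v_1,v_7,v_8] − [v_0,v_7,v_8] + [v_0,v_1,v_8] − [v_0,v_1,v_7].
The resulting 18×5 matrix has rank 4, and its Smith normal form has invariant factors (1,1,1,1).

Reading off H_k = ker ∂_k / im ∂_{k+1}:

  H_0: rank C_0 − rank ∂_1 = 11 − 9 = 2, and the invariant factors of ∂_1 are all 1, so H_0 = Z^2.
  H_1: rank ker ∂_1 − rank ∂_2 = (22 − 9) − 13 = 0, and the invariant factors of ∂_2 are all 1, so H_1 = 0.
  H_2: rank ker ∂_2 − rank ∂_3 = (18 − 13) − 4 = 1, and the invariant factors of ∂_3 are all 1, so H_2 = Z.
  H_3: rank ker ∂_3 − rank ∂_4 = (5 − 4) − 0 = 1, and there is no ∂_4, so H_3 = Z.

As a check, the Euler characteristic is 11 − 22 + 18 − 5 = 2, which agrees with 2 − 0 + 1 − 1 = 2.

H_0 = Z^2,  H_1 = 0,  H_2 = Z,  H_3 = Z.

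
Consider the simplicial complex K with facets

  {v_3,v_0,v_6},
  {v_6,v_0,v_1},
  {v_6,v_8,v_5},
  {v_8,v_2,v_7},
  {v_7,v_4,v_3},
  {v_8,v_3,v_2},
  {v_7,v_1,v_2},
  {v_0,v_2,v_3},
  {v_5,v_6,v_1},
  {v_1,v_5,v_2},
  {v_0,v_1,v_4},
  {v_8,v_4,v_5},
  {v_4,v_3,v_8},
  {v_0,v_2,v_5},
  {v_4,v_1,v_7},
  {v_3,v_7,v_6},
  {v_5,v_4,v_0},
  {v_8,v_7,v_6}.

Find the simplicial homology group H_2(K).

Fix the vertex order v_0 < v_1 < v_2 < v_3 < v_4 < v_5 < v_6 < v_7 < v_8 and write every simplex with vertices in increasing order. Then dim K = 2 and the simplices of K are:

  0-simplices (9): [v_0], [v_1], [v_2], [v_3], [v_4], [v_5], [v_6], [v_7], [v_8]
  1-simplices (27): (27 of them)
  2-simplices (18): (18 of them)

Hence C_0 ≅ Z^9, C_1 ≅ Z^27, C_2 ≅ Z^18.

The boundary map ∂_1: C_1 → C_0 sends each edge [p,q] (with p < q) to q − p. For instance
  ∂[v_2,v_5] = [v_5] − [v_2].
The resulting 9×27 matrix has rank 8, and its Smith normal form has invariant factors (1,1,1,1,1,1,1,1).

The boundary map ∂_2: C_2 → C_1 maps a triangle to the signed sum of its edges. For instance
  ∂[v_0,v_2,v_3] = [v_2,v_3] − [v_0,v_3] + [v_0,v_2],
  ∂[v_0,v_2,v_5] = [v_2,v_5] − [v_0,v_5] + [v_0,v_2].
As a 27×18 matrix over Z this has rank 18, with invariant factors (1,1,1,1,1,1,1,1,1,1,1,1,1,1,1,1,1,2).

Reading off H_k = ker ∂_k / im ∂_{k+1}:

  H_2: rank ker ∂_2 − rank ∂_3 = (18 − 18) − 0 = 0, and there is no ∂_3, so H_2 ≅ 0.

H_2 = 0.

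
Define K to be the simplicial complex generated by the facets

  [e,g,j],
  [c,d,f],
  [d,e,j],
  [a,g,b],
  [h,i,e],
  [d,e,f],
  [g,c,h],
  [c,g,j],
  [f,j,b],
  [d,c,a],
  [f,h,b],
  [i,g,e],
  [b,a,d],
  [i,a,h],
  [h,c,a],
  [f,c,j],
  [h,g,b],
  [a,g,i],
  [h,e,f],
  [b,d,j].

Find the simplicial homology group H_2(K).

Order the vertices as a < b < c < d < e < f < g < h < i < j. Listing each simplex with vertices in this order, K has dimension 2 with simplices:

  0-simplices (10): a, b, c, d, e, f, g, h, i, j
  1-simplices (30): ab, ac, ad, ag, ah, ai, bd, bf, bg, bh, bj, cd, cf, cg, ch, cj, de, df, dj, ef, eg, eh, ei, ej, fh, fj, gh, gi, gj, hi
  2-simplices (20): abd, abg, acd, ach, agi, ahi, bdj, bfh, bfj, bgh, cdf, cfj, cgh, cgj, def, dej, efh, egi, egj, ehi

Hence C_0 ≅ Z^10, C_1 ≅ Z^30, C_2 ≅ Z^20.

The boundary map ∂_1: C_1 → C_0 sends each edge [p,q] (with p < q) to q − p.
This gives a 10×30 integer matrix of rank 9; reducing to Smith normal form yields diagonal entries (1,1,1,1,1,1,1,1,1).

Boundary ∂_2: C_2 → C_1 acts by ∂[p,q,r] = [q,r] − [p,r] + [p,q]. For instance
  ∂abd = bd − ad + ab,
  ∂bfh = fh − bh + bf.
The 30×20 boundary matrix has rank 20 and Smith normal form diag(1,1,1,1,1,1,1,1,1,1,1,1,1,1,1,1,1,1,1,2).

Now H_k = ker ∂_k / im ∂_{k+1}, so:

  H_2: rank ker ∂_2 − rank ∂_3 = (20 − 20) − 0 = 0, and there is no ∂_3, so H_2 = 0.

(K is a triangulation of the Klein bottle.)

H_2 ≅ 0.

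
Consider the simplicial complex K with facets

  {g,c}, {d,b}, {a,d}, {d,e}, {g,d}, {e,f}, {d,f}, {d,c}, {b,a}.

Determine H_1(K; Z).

Take the total order a < b < c < d < e < f < g on the vertex set. Then K (dimension 1) consists of the simplices:

  0-simplices (7): a, b, c, d, e, f, g
  1-simplices (9): ab, ad, bd, cd, cg, de, df, dg, ef

giving chain groups C_0 ≅ Z^7, C_1 ≅ Z^9.

The boundary map ∂_1: C_1 → C_0 sends each edge [p,q] (with p < q) to q − p.
As a 7×9 matrix over Z this has rank 6, with invariant factors (1,1,1,1,1,1).

Reading off H_k = ker ∂_k / im ∂_{k+1}:

  H_1: rank ker ∂_1 − rank ∂_2 = (9 − 6) − 0 = 3, and there is no ∂_2, so H_1 ≅ Z^3.

(K is a triangulation of a wedge of 3 circles.)

H_1 = Z^3.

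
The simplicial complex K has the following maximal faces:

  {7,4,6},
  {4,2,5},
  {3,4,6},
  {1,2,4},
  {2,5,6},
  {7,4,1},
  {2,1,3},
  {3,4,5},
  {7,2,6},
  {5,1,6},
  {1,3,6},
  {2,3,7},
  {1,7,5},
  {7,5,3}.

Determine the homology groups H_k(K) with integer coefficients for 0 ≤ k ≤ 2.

H_0 ≅ Z,  H_1 ≅ Z^2,  H_2 ≅ Z.

Take the total order 1 < 2 < 3 < 4 < 5 < 6 < 7 on the vertex set. Then K (dimension 2) consists of the simplices:

  0-simplices (7): [1], [2], [3], [4], [5], [6], [7]
  1-simplices (21): [1,2], [1,3], [1,4], [1,5], [1,6], [1,7], [2,3], [2,4], [2,5], [2,6], [2,7], [3,4], [3,5], [3,6], [3,7], [4,5], [4,6], [4,7], [5,6], [5,7], [6,7]
  2-simplices (14): [1,2,3], [1,2,4], [1,3,6], [1,4,7], [1,5,6], [1,5,7], [2,3,7], [2,4,5], [2,5,6], [2,6,7], [3,4,5], [3,4,6], [3,5,7], [4,6,7]

so the chain groups are C_0 ≅ Z^7, C_1 ≅ Z^21, C_2 ≅ Z^14.

The boundary map ∂_1: C_1 → C_0 is given by ∂[p,q] = [q] − [p].
This gives a 7×21 integer matrix of rank 6; reducing to Smith normal form yields diagonal entries (1,1,1,1,1,1).

The boundary map ∂_2: C_2 → C_1 maps a triangle to the signed sum of its edges. For instance
  ∂[1,2,3] = [2,3] − [1,3] + [1,2],
  ∂[4,6,7] = [6,7] − [4,7] + [4,6].
The resulting 21×14 matrix has rank 13, and its Smith normal form has invariant factors (1,1,1,1,1,1,1,1,1,1,1,1,1).

Now H_k = ker ∂_k / im ∂_{k+1}, so:

  H_0: rank C_0 − rank ∂_1 = 7 − 6 = 1, and the invariant factors of ∂_1 are all 1, so H_0 = Z.
  H_1: rank ker ∂_1 − rank ∂_2 = (21 − 6) − 13 = 2, and the invariant factors of ∂_2 are all 1, so H_1 = Z^2.
  H_2: rank ker ∂_2 − rank ∂_3 = (14 − 13) − 0 = 1, and there is no ∂_3, so H_2 = Z.

As a check, the Euler characteristic is 7 − 21 + 14 = 0, which agrees with 1 − 2 + 1 = 0.
(K is a triangulation of the torus T^2.)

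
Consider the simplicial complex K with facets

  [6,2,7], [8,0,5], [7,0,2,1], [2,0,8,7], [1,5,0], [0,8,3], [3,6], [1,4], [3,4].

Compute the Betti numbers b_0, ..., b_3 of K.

Fix the vertex order 0 < 1 < 2 < 3 < 4 < 5 < 6 < 7 < 8 and write every simplex with vertices in increasing order. Then dim K = 3 and the simplices of K are:

  0-simplices (9): [0], [1], [2], [3], [4], [5], [6], [7], [8]
  1-simplices (19): [0,1], [0,2], [0,3], [0,5], [0,7], [0,8], [1,2], [1,4], [1,5], [1,7], [2,6], [2,7], [2,8], [3,4], [3,6], [3,8], [5,8], [6,7], [7,8]
  2-simplices (11): [0,1,2], [0,1,5], [0,1,7], [0,2,7], [0,2,8], [0,3,8], [0,5,8], [0,7,8], [1,2,7], [2,6,7], [2,7,8]
  3-simplices (2): [0,1,2,7], [0,2,7,8]

so the chain groups are C_0 ≅ Z^9, C_1 ≅ Z^19, C_2 ≅ Z^11, C_3 ≅ Z^2.

∂_1: C_1 → C_0 is given by ∂[p,q] = [q] − [p].
The 9×19 boundary matrix has rank 8 and Smith normal form diag(1,1,1,1,1,1,1,1).

Boundary ∂_2: C_2 → C_1 sends each 2-simplex [p,q,r] to [q,r] − [p,r] + [p,q]. For instance
  ∂[0,2,8] = [2,8] − [0,8] + [0,2],
  ∂[0,2,7] = [2,7] − [0,7] + [0,2].
The 19×11 boundary matrix has rank 9 and Smith normal form diag(1,1,1,1,1,1,1,1,1).

The boundary map ∂_3: C_3 → C_2 sends each 3-simplex σ to the alternating sum Σ_i (−1)^i (σ with its i-th vertex removed). For instance
  ∂[0,2,7,8] = [2,7,8] − [0,7,8] + [0,2,8] − [0,2,7],
  ∂[0,1,2,7] = [1,2,7] − [0,2,7] + [0,1,7] − [0,1,2].
As a 11×2 matrix over Z this has rank 2, with invariant factors (1,1).

From H_k ≅ ker(∂_k) / im(∂_{k+1}) we obtain:

  H_0: rank C_0 − rank ∂_1 = 9 − 8 = 1, and the invariant factors of ∂_1 are all 1, so H_0 = Z.
  H_1: rank ker ∂_1 − rank ∂_2 = (19 − 8) − 9 = 2, and the invariant factors of ∂_2 are all 1, so H_1 = Z^2.
  H_2: rank ker ∂_2 − rank ∂_3 = (11 − 9) − 2 = 0, and the invariant factors of ∂_3 are all 1, so H_2 = 0.
  H_3: rank ker ∂_3 − rank ∂_4 = (2 − 2) − 0 = 0, and there is no ∂_4, so H_3 = 0.

As a check, the Euler characteristic is 9 − 19 + 11 − 2 = -1, which agrees with 1 − 2 + 0 − 0 = -1.

Hence the Betti numbers are b_0 = 1, b_1 = 2, b_2 = 0, b_3 = 0.

b_0 = 1, b_1 = 2, b_2 = 0, b_3 = 0.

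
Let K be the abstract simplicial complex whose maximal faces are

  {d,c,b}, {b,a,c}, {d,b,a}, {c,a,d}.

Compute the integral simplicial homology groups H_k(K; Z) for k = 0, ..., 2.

K has 4 vertices, 6 edges, 4 triangles.
rank ∂_0 = 0, rank ∂_1 = 3 ⇒ b_0 = 4 − 0 − 3 = 1; all invariant factors of ∂_1 are 1 so no torsion. So H_0 ≅ Z.
rank ∂_1 = 3, rank ∂_2 = 3 ⇒ b_1 = 6 − 3 − 3 = 0; all invariant factors of ∂_2 are 1 so no torsion. So H_1 ≅ 0.
rank ∂_2 = 3, rank ∂_3 = 0 ⇒ b_2 = 4 − 3 − 0 = 1. So H_2 ≅ Z.

H_0 = Z,  H_1 = 0,  H_2 = Z.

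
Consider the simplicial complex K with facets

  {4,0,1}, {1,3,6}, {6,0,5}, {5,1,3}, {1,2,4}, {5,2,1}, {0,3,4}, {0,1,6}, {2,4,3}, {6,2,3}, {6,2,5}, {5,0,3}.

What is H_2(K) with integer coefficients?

H_2 = 0.

We work with the vertex ordering 0 < 1 < 2 < 3 < 4 < 5 < 6. The simplices of K, each written with vertices in increasing order, are:

  0-simplices (7): [0], [1], [2], [3], [4], [5], [6]
  1-simplices (18): [0,1], [0,3], [0,4], [0,5], [0,6], [1,2], [1,3], [1,4], [1,5], [1,6], [2,3], [2,4], [2,5], [2,6], [3,4], [3,5], [3,6], [5,6]
  2-simplices (12): [0,1,4], [0,1,6], [0,3,4], [0,3,5], [0,5,6], [1,2,4], [1,2,5], [1,3,5], [1,3,6], [2,3,4], [2,3,6], [2,5,6]

giving chain groups C_0 ≅ Z^7, C_1 ≅ Z^18, C_2 ≅ Z^12.

The boundary map ∂_1: C_1 → C_0 maps an edge to its endpoints' difference, ∂[p,q] = q − p. For instance
  ∂[0,6] = [6] − [0].
This gives a 7×18 integer matrix of rank 6; reducing to Smith normal form yields diagonal entries (1,1,1,1,1,1).

Boundary ∂_2: C_2 → C_1 maps a triangle to the signed sum of its edges. For instance
  ∂[0,1,6] = [1,6] − [0,6] + [0,1],
  ∂[2,3,4] = [3,4] − [2,4] + [2,3].
As a 18×12 matrix over Z this has rank 12, with invariant factors (1,1,1,1,1,1,1,1,1,1,1,2).

Computing H_k = (kernel of ∂_k) / (image of ∂_{k+1}):

  H_2: rank ker ∂_2 − rank ∂_3 = (12 − 12) − 0 = 0, and there is no ∂_3, so H_2 = 0.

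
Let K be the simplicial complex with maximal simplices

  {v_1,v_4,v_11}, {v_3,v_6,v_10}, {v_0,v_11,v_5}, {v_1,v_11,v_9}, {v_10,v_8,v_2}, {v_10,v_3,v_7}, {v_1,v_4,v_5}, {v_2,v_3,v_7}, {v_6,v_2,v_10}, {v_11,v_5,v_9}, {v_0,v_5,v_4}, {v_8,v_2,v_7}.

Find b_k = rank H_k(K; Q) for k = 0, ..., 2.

b_0 = 2, b_1 = 2, b_2 = 0.

Order the vertices as v_0 < v_1 < v_2 < v_3 < v_4 < v_5 < v_6 < v_7 < v_8 < v_9 < v_10 < v_11. Listing each simplex with vertices in this order, K has dimension 2 with simplices:

  0-simplices (12): [v_0], [v_1], [v_2], [v_3], [v_4], [v_5], [v_6], [v_7], [v_8], [v_9], [v_10], [v_11]
  1-simplices (24): (24 of them)
  2-simplices (12): (12 of them)

so the chain groups are C_0 ≅ Z^12, C_1 ≅ Z^24, C_2 ≅ Z^12.

Boundary ∂_1: C_1 → C_0 is given by ∂[p,q] = [q] − [p]. For instance
  ∂[v_0,v_5] = [v_5] − [v_0].
As a 12×24 matrix over Z this has rank 10, with invariant factors (1,1,1,1,1,1,1,1,1,1).

Boundary ∂_2: C_2 → C_1 maps a triangle to the signed sum of its edges. For instance
  ∂[v_1,v_9,v_11] = [v_9,v_11] − [v_1,v_11] + [v_1,v_9],
  ∂[v_0,v_5,v_11] = [v_5,v_11] − [v_0,v_11] + [v_0,v_5].
The resulting 24×12 matrix has rank 12, and its Smith normal form has invariant factors (1,1,1,1,1,1,1,1,1,1,1,1).

Computing H_k = (kernel of ∂_k) / (image of ∂_{k+1}):

  H_0: rank C_0 − rank ∂_1 = 12 − 10 = 2, and the invariant factors of ∂_1 are all 1, so H_0 = Z^2.
  H_1: rank ker ∂_1 − rank ∂_2 = (24 − 10) − 12 = 2, and the invariant factors of ∂_2 are all 1, so H_1 = Z^2.
  H_2: rank ker ∂_2 − rank ∂_3 = (12 − 12) − 0 = 0, and there is no ∂_3, so H_2 = 0.

(K is a triangulation of the disjoint union of the cylinder S^1 x I and the cylinder S^1 x I.)

Hence the Betti numbers are b_0 = 2, b_1 = 2, b_2 = 0.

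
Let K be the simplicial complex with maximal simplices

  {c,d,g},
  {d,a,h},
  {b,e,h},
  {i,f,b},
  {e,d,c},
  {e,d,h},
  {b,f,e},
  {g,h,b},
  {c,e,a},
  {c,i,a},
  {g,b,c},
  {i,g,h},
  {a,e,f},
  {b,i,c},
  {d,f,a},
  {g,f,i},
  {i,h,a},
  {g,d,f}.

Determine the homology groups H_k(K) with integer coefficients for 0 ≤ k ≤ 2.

Take the total order a < b < c < d < e < f < g < h < i on the vertex set. Then K (dimension 2) consists of the simplices:

  0-simplices (9): a, b, c, d, e, f, g, h, i
  1-simplices (27): ac, ad, ae, af, ah, ai, bc, be, bf, bg, bh, bi, cd, ce, cg, ci, de, df, dg, dh, ef, eh, fg, fi, gh, gi, hi
  2-simplices (18): ace, aci, adf, adh, aef, ahi, bcg, bci, bef, beh, bfi, bgh, cde, cdg, deh, dfg, fgi, ghi

Hence C_0 ≅ Z^9, C_1 ≅ Z^27, C_2 ≅ Z^18.

∂_1: C_1 → C_0 maps an edge to its endpoints' difference, ∂[p,q] = q − p. For instance
  ∂ae = e − a.
The 9×27 boundary matrix has rank 8 and Smith normal form diag(1,1,1,1,1,1,1,1).

Boundary ∂_2: C_2 → C_1 acts by ∂[p,q,r] = [q,r] − [p,r] + [p,q]. For instance
  ∂ahi = hi − ai + ah,
  ∂cde = de − ce + cd.
This gives a 27×18 integer matrix of rank 18; reducing to Smith normal form yields diagonal entries (1,1,1,1,1,1,1,1,1,1,1,1,1,1,1,1,1,2).

Computing H_k = (kernel of ∂_k) / (image of ∂_{k+1}):

  H_0: rank C_0 − rank ∂_1 = 9 − 8 = 1, and the invariant factors of ∂_1 are all 1, so H_0 = Z.
  H_1: rank ker ∂_1 − rank ∂_2 = (27 − 8) − 18 = 1, and ∂_2 has invariant factor 2 > 1, so H_1 = Z ⊕ Z/2.
  H_2: rank ker ∂_2 − rank ∂_3 = (18 − 18) − 0 = 0, and there is no ∂_3, so H_2 = 0.

As a check, the Euler characteristic is 9 − 27 + 18 = 0, which agrees with 1 − 1 + 0 = 0.

H_0 = Z,  H_1 = Z ⊕ Z/2,  H_2 = 0.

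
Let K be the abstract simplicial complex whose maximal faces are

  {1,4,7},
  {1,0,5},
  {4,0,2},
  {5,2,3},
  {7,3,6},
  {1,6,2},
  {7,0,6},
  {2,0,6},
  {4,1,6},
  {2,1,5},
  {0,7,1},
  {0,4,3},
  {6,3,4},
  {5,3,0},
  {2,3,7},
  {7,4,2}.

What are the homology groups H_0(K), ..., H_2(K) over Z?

Order the vertices as 0 < 1 < 2 < 3 < 4 < 5 < 6 < 7. Listing each simplex with vertices in this order, K has dimension 2 with simplices:

  0-simplices (8): [0], [1], [2], [3], [4], [5], [6], [7]
  1-simplices (24): (24 of them)
  2-simplices (16): [0,1,5], [0,1,7], [0,2,4], [0,2,6], [0,3,4], [0,3,5], [0,6,7], [1,2,5], [1,2,6], [1,4,6], [1,4,7], [2,3,5], [2,3,7], [2,4,7], [3,4,6], [3,6,7]

giving chain groups C_0 ≅ Z^8, C_1 ≅ Z^24, C_2 ≅ Z^16.

Boundary ∂_1: C_1 → C_0 sends each edge [p,q] (with p < q) to q − p. For instance
  ∂[1,5] = [5] − [1].
This gives a 8×24 integer matrix of rank 7; reducing to Smith normal form yields diagonal entries (1,1,1,1,1,1,1).

Boundary ∂_2: C_2 → C_1 acts by ∂[p,q,r] = [q,r] − [p,r] + [p,q]. For instance
  ∂[0,3,5] = [3,5] − [0,5] + [0,3],
  ∂[3,6,7] = [6,7] − [3,7] + [3,6].
The 24×16 boundary matrix has rank 15 and Smith normal form diag(1,1,1,1,1,1,1,1,1,1,1,1,1,1,1).

Reading off H_k = ker ∂_k / im ∂_{k+1}:

  H_0: rank C_0 − rank ∂_1 = 8 − 7 = 1, and the invariant factors of ∂_1 are all 1, so H_0 = Z.
  H_1: rank ker ∂_1 − rank ∂_2 = (24 − 7) − 15 = 2, and the invariant factors of ∂_2 are all 1, so H_1 = Z^2.
  H_2: rank ker ∂_2 − rank ∂_3 = (16 − 15) − 0 = 1, and there is no ∂_3, so H_2 = Z.

H_0 = Z,  H_1 = Z^2,  H_2 = Z.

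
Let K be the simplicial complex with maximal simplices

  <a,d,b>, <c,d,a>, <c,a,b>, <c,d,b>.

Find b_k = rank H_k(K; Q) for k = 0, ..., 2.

We work with the vertex ordering a < b < c < d. The simplices of K, each written with vertices in increasing order, are:

  0-simplices (4): a, b, c, d
  1-simplices (6): ab, ac, ad, bc, bd, cd
  2-simplices (4): abc, abd, acd, bcd

so the chain groups are C_0 ≅ Z^4, C_1 ≅ Z^6, C_2 ≅ Z^4.

∂_1: C_1 → C_0 maps an edge to its endpoints' difference, ∂[p,q] = q − p. For instance
  ∂bc = c − b.
The 4×6 boundary matrix has rank 3 and Smith normal form diag(1,1,1).

Boundary ∂_2: C_2 → C_1 acts by ∂[p,q,r] = [q,r] − [p,r] + [p,q]. For instance
  ∂abc = bc − ac + ab,
  ∂abd = bd − ad + ab.
The 6×4 boundary matrix has rank 3 and Smith normal form diag(1,1,1).

Reading off H_k = ker ∂_k / im ∂_{k+1}:

  H_0: rank C_0 − rank ∂_1 = 4 − 3 = 1, and the invariant factors of ∂_1 are all 1, so H_0 ≅ Z.
  H_1: rank ker ∂_1 − rank ∂_2 = (6 − 3) − 3 = 0, and the invariant factors of ∂_2 are all 1, so H_1 ≅ 0.
  H_2: rank ker ∂_2 − rank ∂_3 = (4 − 3) − 0 = 1, and there is no ∂_3, so H_2 ≅ Z.

(K is a triangulation of the 2-sphere S^2.)

Hence the Betti numbers are b_0 = 1, b_1 = 0, b_2 = 1.

b_0 = 1, b_1 = 0, b_2 = 1.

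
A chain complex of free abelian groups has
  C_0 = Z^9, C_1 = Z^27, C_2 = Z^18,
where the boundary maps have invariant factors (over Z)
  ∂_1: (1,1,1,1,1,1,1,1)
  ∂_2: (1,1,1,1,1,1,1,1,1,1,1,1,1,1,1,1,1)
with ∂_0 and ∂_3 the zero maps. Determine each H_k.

H_0 ≅ Z,  H_1 ≅ Z^2,  H_2 ≅ Z.

H_0: b_0 = 9 − 0 − 8 = 1; torsion from ∂_1 factors > 1: none. So H_0 ≅ Z.
H_1: b_1 = 27 − 8 − 17 = 2; torsion from ∂_2 factors > 1: none. So H_1 ≅ Z^2.
H_2: b_2 = 18 − 17 − 0 = 1; torsion from ∂_3 factors > 1: none. So H_2 ≅ Z.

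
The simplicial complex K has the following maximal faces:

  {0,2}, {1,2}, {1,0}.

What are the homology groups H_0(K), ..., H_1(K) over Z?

H_0 = Z,  H_1 = Z.

Order the vertices as 0 < 1 < 2. Listing each simplex with vertices in this order, K has dimension 1 with simplices:

  0-simplices (3): [0], [1], [2]
  1-simplices (3): [0,1], [0,2], [1,2]

giving chain groups C_0 ≅ Z^3, C_1 ≅ Z^3.

The boundary map ∂_1: C_1 → C_0 maps an edge to its endpoints' difference, ∂[p,q] = q − p.
The resulting 3×3 matrix has rank 2, and its Smith normal form has invariant factors (1,1).

Computing H_k = (kernel of ∂_k) / (image of ∂_{k+1}):

  H_0: rank C_0 − rank ∂_1 = 3 − 2 = 1, and the invariant factors of ∂_1 are all 1, so H_0 ≅ Z.
  H_1: rank ker ∂_1 − rank ∂_2 = (3 − 2) − 0 = 1, and there is no ∂_2, so H_1 ≅ Z.

As a check, the Euler characteristic is 3 − 3 = 0, which agrees with 1 − 1 = 0.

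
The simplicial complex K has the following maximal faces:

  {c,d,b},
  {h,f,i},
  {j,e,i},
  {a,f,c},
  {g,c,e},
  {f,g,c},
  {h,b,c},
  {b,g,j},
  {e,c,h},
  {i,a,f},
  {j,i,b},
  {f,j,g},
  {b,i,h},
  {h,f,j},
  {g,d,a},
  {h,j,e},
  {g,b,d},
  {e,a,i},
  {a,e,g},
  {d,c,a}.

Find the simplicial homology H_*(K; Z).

H_0 ≅ Z,  H_1 ≅ Z ⊕ Z/2Z,  H_2 = 0.

K has 10 vertices, 30 edges, 20 triangles.
rank ∂_0 = 0, rank ∂_1 = 9 ⇒ b_0 = 10 − 0 − 9 = 1; all invariant factors of ∂_1 are 1 so no torsion. So H_0 ≅ Z.
rank ∂_1 = 9, rank ∂_2 = 20 ⇒ b_1 = 30 − 9 − 20 = 1; ∂_2 has invariant factor(s) [2] giving torsion. So H_1 ≅ Z ⊕ Z/2Z.
rank ∂_2 = 20, rank ∂_3 = 0 ⇒ b_2 = 20 − 20 − 0 = 0. So H_2 ≅ 0.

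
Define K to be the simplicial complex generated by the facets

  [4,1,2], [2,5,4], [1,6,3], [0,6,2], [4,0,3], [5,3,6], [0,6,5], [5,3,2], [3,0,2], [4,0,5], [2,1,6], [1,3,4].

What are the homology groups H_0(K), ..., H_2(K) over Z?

Fix the vertex order 0 < 1 < 2 < 3 < 4 < 5 < 6 and write every simplex with vertices in increasing order. Then dim K = 2 and the simplices of K are:

  0-simplices (7): [0], [1], [2], [3], [4], [5], [6]
  1-simplices (18): [0,2], [0,3], [0,4], [0,5], [0,6], [1,2], [1,3], [1,4], [1,6], [2,3], [2,4], [2,5], [2,6], [3,4], [3,5], [3,6], [4,5], [5,6]
  2-simplices (12): [0,2,3], [0,2,6], [0,3,4], [0,4,5], [0,5,6], [1,2,4], [1,2,6], [1,3,4], [1,3,6], [2,3,5], [2,4,5], [3,5,6]

Hence C_0 ≅ Z^7, C_1 ≅ Z^18, C_2 ≅ Z^12.

∂_1: C_1 → C_0 is given by ∂[p,q] = [q] − [p].
This gives a 7×18 integer matrix of rank 6; reducing to Smith normal form yields diagonal entries (1,1,1,1,1,1).

The boundary map ∂_2: C_2 → C_1 sends each 2-simplex [p,q,r] to [q,r] − [p,r] + [p,q]. For instance
  ∂[2,3,5] = [3,5] − [2,5] + [2,3],
  ∂[0,2,3] = [2,3] − [0,3] + [0,2].
The 18×12 boundary matrix has rank 12 and Smith normal form diag(1,1,1,1,1,1,1,1,1,1,1,2).

From H_k ≅ ker(∂_k) / im(∂_{k+1}) we obtain:

  H_0: rank C_0 − rank ∂_1 = 7 − 6 = 1, and the invariant factors of ∂_1 are all 1, so H_0 ≅ Z.
  H_1: rank ker ∂_1 − rank ∂_2 = (18 − 6) − 12 = 0, and ∂_2 has invariant factor 2 > 1, so H_1 ≅ Z/2.
  H_2: rank ker ∂_2 − rank ∂_3 = (12 − 12) − 0 = 0, and there is no ∂_3, so H_2 ≅ 0.

H_0 ≅ Z,  H_1 ≅ Z/2,  H_2 = 0.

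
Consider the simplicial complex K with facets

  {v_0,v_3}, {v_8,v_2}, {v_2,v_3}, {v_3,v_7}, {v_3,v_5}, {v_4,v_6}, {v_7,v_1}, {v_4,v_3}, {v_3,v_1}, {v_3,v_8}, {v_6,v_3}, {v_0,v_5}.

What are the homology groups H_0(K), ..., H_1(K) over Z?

H_0 ≅ Z,  H_1 ≅ Z^4.

Order the vertices as v_0 < v_1 < v_2 < v_3 < v_4 < v_5 < v_6 < v_7 < v_8. Listing each simplex with vertices in this order, K has dimension 1 with simplices:

  0-simplices (9): [v_0], [v_1], [v_2], [v_3], [v_4], [v_5], [v_6], [v_7], [v_8]
  1-simplices (12): [v_0,v_3], [v_0,v_5], [v_1,v_3], [v_1,v_7], [v_2,v_3], [v_2,v_8], [v_3,v_4], [v_3,v_5], [v_3,v_6], [v_3,v_7], [v_3,v_8], [v_4,v_6]

Hence C_0 ≅ Z^9, C_1 ≅ Z^12.

Boundary ∂_1: C_1 → C_0 sends each edge [p,q] (with p < q) to q − p. For instance
  ∂[v_3,v_8] = [v_8] − [v_3].
This gives a 9×12 integer matrix of rank 8; reducing to Smith normal form yields diagonal entries (1,1,1,1,1,1,1,1).

From H_k ≅ ker(∂_k) / im(∂_{k+1}) we obtain:

  H_0: rank C_0 − rank ∂_1 = 9 − 8 = 1, and the invariant factors of ∂_1 are all 1, so H_0 ≅ Z.
  H_1: rank ker ∂_1 − rank ∂_2 = (12 − 8) − 0 = 4, and there is no ∂_2, so H_1 ≅ Z^4.

(K is a triangulation of a wedge of 4 circles.)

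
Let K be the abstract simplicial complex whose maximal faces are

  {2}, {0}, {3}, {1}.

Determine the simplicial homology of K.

Take the total order 0 < 1 < 2 < 3 on the vertex set. Then K (dimension 0) consists of the simplices:

  0-simplices (4): [0], [1], [2], [3]

giving chain groups C_0 ≅ Z^4.

Now H_k = ker ∂_k / im ∂_{k+1}, so:

  H_0: rank C_0 − rank ∂_1 = 4 − 0 = 4, and there is no ∂_1, so H_0 ≅ Z^4.

H_0 ≅ Z^4.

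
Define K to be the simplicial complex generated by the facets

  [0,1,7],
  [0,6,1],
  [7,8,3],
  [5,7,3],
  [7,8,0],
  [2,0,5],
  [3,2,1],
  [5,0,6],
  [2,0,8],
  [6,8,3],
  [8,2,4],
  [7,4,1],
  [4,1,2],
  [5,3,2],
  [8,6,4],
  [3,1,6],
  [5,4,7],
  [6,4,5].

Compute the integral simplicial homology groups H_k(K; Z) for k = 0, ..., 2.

H_0 = Z,  H_1 = Z^2,  H_2 = Z.

We work with the vertex ordering 0 < 1 < 2 < 3 < 4 < 5 < 6 < 7 < 8. The simplices of K, each written with vertices in increasing order, are:

  0-simplices (9): [0], [1], [2], [3], [4], [5], [6], [7], [8]
  1-simplices (27): (27 of them)
  2-simplices (18): [0,1,6], [0,1,7], [0,2,5], [0,2,8], [0,5,6], [0,7,8], [1,2,3], [1,2,4], [1,3,6], [1,4,7], [2,3,5], [2,4,8], [3,5,7], [3,6,8], [3,7,8], [4,5,6], [4,5,7], [4,6,8]

giving chain groups C_0 ≅ Z^9, C_1 ≅ Z^27, C_2 ≅ Z^18.

∂_1: C_1 → C_0 sends each edge [p,q] (with p < q) to q − p.
The 9×27 boundary matrix has rank 8 and Smith normal form diag(1,1,1,1,1,1,1,1).

Boundary ∂_2: C_2 → C_1 acts by ∂[p,q,r] = [q,r] − [p,r] + [p,q]. For instance
  ∂[1,2,3] = [2,3] − [1,3] + [1,2],
  ∂[4,5,6] = [5,6] − [4,6] + [4,5].
The 27×18 boundary matrix has rank 17 and Smith normal form diag(1,1,1,1,1,1,1,1,1,1,1,1,1,1,1,1,1).

Now H_k = ker ∂_k / im ∂_{k+1}, so:

  H_0: rank C_0 − rank ∂_1 = 9 − 8 = 1, and the invariant factors of ∂_1 are all 1, so H_0 = Z.
  H_1: rank ker ∂_1 − rank ∂_2 = (27 − 8) − 17 = 2, and the invariant factors of ∂_2 are all 1, so H_1 = Z^2.
  H_2: rank ker ∂_2 − rank ∂_3 = (18 − 17) − 0 = 1, and there is no ∂_3, so H_2 = Z.

(K is a triangulation of the torus T^2.)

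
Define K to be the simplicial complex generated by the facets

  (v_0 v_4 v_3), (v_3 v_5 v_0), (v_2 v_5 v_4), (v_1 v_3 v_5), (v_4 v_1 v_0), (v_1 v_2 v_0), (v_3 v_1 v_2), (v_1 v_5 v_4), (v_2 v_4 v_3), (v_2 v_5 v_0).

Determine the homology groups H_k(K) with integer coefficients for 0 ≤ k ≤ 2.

Order the vertices as v_0 < v_1 < v_2 < v_3 < v_4 < v_5. Listing each simplex with vertices in this order, K has dimension 2 with simplices:

  0-simplices (6): [v_0], [v_1], [v_2], [v_3], [v_4], [v_5]
  1-simplices (15): (15 of them)
  2-simplices (10): [v_0,v_1,v_2], [v_0,v_1,v_4], [v_0,v_2,v_5], [v_0,v_3,v_4], [v_0,v_3,v_5], [v_1,v_2,v_3], [v_1,v_3,v_5], [v_1,v_4,v_5], [v_2,v_3,v_4], [v_2,v_4,v_5]

so the chain groups are C_0 ≅ Z^6, C_1 ≅ Z^15, C_2 ≅ Z^10.

The boundary map ∂_1: C_1 → C_0 sends each edge [p,q] (with p < q) to q − p.
The resulting 6×15 matrix has rank 5, and its Smith normal form has invariant factors (1,1,1,1,1).

The boundary map ∂_2: C_2 → C_1 sends each 2-simplex [p,q,r] to [q,r] − [p,r] + [p,q]. For instance
  ∂[v_0,v_3,v_5] = [v_3,v_5] − [v_0,v_5] + [v_0,v_3],
  ∂[v_0,v_2,v_5] = [v_2,v_5] − [v_0,v_5] + [v_0,v_2].
The 15×10 boundary matrix has rank 10 and Smith normal form diag(1,1,1,1,1,1,1,1,1,2).

From H_k ≅ ker(∂_k) / im(∂_{k+1}) we obtain:

  H_0: rank C_0 − rank ∂_1 = 6 − 5 = 1, and the invariant factors of ∂_1 are all 1, so H_0 ≅ Z.
  H_1: rank ker ∂_1 − rank ∂_2 = (15 − 5) − 10 = 0, and ∂_2 has invariant factor 2 > 1, so H_1 ≅ Z_2.
  H_2: rank ker ∂_2 − rank ∂_3 = (10 − 10) − 0 = 0, and there is no ∂_3, so H_2 ≅ 0.

As a check, the Euler characteristic is 6 − 15 + 10 = 1, which agrees with 1 − 0 + 0 = 1.

H_0 = Z,  H_1 = Z_2,  H_2 = 0.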